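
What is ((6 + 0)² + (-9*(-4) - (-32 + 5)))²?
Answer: 9801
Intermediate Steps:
((6 + 0)² + (-9*(-4) - (-32 + 5)))² = (6² + (36 - 1*(-27)))² = (36 + (36 + 27))² = (36 + 63)² = 99² = 9801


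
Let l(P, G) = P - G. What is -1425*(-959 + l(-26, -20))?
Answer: 1375125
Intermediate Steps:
-1425*(-959 + l(-26, -20)) = -1425*(-959 + (-26 - 1*(-20))) = -1425*(-959 + (-26 + 20)) = -1425*(-959 - 6) = -1425*(-965) = 1375125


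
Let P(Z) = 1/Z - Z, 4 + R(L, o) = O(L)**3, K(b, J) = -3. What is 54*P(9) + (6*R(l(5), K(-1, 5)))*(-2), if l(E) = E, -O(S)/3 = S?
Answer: 40068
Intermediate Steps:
O(S) = -3*S
R(L, o) = -4 - 27*L**3 (R(L, o) = -4 + (-3*L)**3 = -4 - 27*L**3)
P(Z) = 1/Z - Z
54*P(9) + (6*R(l(5), K(-1, 5)))*(-2) = 54*(1/9 - 1*9) + (6*(-4 - 27*5**3))*(-2) = 54*(1/9 - 9) + (6*(-4 - 27*125))*(-2) = 54*(-80/9) + (6*(-4 - 3375))*(-2) = -480 + (6*(-3379))*(-2) = -480 - 20274*(-2) = -480 + 40548 = 40068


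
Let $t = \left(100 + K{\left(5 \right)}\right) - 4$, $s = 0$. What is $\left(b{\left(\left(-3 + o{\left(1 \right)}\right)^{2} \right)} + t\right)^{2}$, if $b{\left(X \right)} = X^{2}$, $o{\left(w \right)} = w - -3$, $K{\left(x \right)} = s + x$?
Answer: $10404$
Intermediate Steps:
$K{\left(x \right)} = x$ ($K{\left(x \right)} = 0 + x = x$)
$o{\left(w \right)} = 3 + w$ ($o{\left(w \right)} = w + 3 = 3 + w$)
$t = 101$ ($t = \left(100 + 5\right) - 4 = 105 - 4 = 101$)
$\left(b{\left(\left(-3 + o{\left(1 \right)}\right)^{2} \right)} + t\right)^{2} = \left(\left(\left(-3 + \left(3 + 1\right)\right)^{2}\right)^{2} + 101\right)^{2} = \left(\left(\left(-3 + 4\right)^{2}\right)^{2} + 101\right)^{2} = \left(\left(1^{2}\right)^{2} + 101\right)^{2} = \left(1^{2} + 101\right)^{2} = \left(1 + 101\right)^{2} = 102^{2} = 10404$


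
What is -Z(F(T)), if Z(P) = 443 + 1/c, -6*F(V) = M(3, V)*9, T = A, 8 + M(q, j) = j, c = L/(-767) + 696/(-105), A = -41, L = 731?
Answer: -90136502/203529 ≈ -442.87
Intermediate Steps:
c = -203529/26845 (c = 731/(-767) + 696/(-105) = 731*(-1/767) + 696*(-1/105) = -731/767 - 232/35 = -203529/26845 ≈ -7.5816)
M(q, j) = -8 + j
T = -41
F(V) = 12 - 3*V/2 (F(V) = -(-8 + V)*9/6 = -(-72 + 9*V)/6 = 12 - 3*V/2)
Z(P) = 90136502/203529 (Z(P) = 443 + 1/(-203529/26845) = 443 - 26845/203529 = 90136502/203529)
-Z(F(T)) = -1*90136502/203529 = -90136502/203529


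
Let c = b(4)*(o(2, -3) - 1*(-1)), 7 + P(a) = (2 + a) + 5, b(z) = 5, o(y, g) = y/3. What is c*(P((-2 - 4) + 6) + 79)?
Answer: 1975/3 ≈ 658.33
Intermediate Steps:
o(y, g) = y/3 (o(y, g) = y*(⅓) = y/3)
P(a) = a (P(a) = -7 + ((2 + a) + 5) = -7 + (7 + a) = a)
c = 25/3 (c = 5*((⅓)*2 - 1*(-1)) = 5*(⅔ + 1) = 5*(5/3) = 25/3 ≈ 8.3333)
c*(P((-2 - 4) + 6) + 79) = 25*(((-2 - 4) + 6) + 79)/3 = 25*((-6 + 6) + 79)/3 = 25*(0 + 79)/3 = (25/3)*79 = 1975/3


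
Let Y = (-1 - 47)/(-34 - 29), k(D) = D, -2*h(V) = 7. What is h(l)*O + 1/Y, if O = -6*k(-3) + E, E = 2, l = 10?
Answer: -1099/16 ≈ -68.688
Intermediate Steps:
h(V) = -7/2 (h(V) = -1/2*7 = -7/2)
Y = 16/21 (Y = -48/(-63) = -48*(-1/63) = 16/21 ≈ 0.76190)
O = 20 (O = -6*(-3) + 2 = 18 + 2 = 20)
h(l)*O + 1/Y = -7/2*20 + 1/(16/21) = -70 + 21/16 = -1099/16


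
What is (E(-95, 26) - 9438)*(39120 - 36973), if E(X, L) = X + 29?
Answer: -20405088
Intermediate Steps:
E(X, L) = 29 + X
(E(-95, 26) - 9438)*(39120 - 36973) = ((29 - 95) - 9438)*(39120 - 36973) = (-66 - 9438)*2147 = -9504*2147 = -20405088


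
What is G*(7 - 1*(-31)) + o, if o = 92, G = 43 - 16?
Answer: 1118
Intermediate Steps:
G = 27
G*(7 - 1*(-31)) + o = 27*(7 - 1*(-31)) + 92 = 27*(7 + 31) + 92 = 27*38 + 92 = 1026 + 92 = 1118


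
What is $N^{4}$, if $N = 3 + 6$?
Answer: $6561$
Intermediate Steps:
$N = 9$
$N^{4} = 9^{4} = 6561$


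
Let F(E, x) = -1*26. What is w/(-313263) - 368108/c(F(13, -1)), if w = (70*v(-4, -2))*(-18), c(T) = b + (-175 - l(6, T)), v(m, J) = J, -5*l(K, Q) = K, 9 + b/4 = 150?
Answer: -64064222060/67908457 ≈ -943.39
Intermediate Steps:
b = 564 (b = -36 + 4*150 = -36 + 600 = 564)
l(K, Q) = -K/5
F(E, x) = -26
c(T) = 1951/5 (c(T) = 564 + (-175 - (-1)*6/5) = 564 + (-175 - 1*(-6/5)) = 564 + (-175 + 6/5) = 564 - 869/5 = 1951/5)
w = 2520 (w = (70*(-2))*(-18) = -140*(-18) = 2520)
w/(-313263) - 368108/c(F(13, -1)) = 2520/(-313263) - 368108/1951/5 = 2520*(-1/313263) - 368108*5/1951 = -280/34807 - 1840540/1951 = -64064222060/67908457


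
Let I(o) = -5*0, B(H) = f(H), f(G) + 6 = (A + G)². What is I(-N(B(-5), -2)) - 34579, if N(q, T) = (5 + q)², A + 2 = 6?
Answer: -34579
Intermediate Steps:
A = 4 (A = -2 + 6 = 4)
f(G) = -6 + (4 + G)²
B(H) = -6 + (4 + H)²
I(o) = 0
I(-N(B(-5), -2)) - 34579 = 0 - 34579 = -34579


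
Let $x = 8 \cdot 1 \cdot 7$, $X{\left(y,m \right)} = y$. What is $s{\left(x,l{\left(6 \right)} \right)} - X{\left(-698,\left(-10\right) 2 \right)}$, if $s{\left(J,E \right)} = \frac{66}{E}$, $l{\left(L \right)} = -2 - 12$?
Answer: $\frac{4853}{7} \approx 693.29$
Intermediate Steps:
$x = 56$ ($x = 8 \cdot 7 = 56$)
$l{\left(L \right)} = -14$
$s{\left(x,l{\left(6 \right)} \right)} - X{\left(-698,\left(-10\right) 2 \right)} = \frac{66}{-14} - -698 = 66 \left(- \frac{1}{14}\right) + 698 = - \frac{33}{7} + 698 = \frac{4853}{7}$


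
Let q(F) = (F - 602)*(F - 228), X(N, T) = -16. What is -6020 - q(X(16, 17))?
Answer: -156812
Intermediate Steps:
q(F) = (-602 + F)*(-228 + F)
-6020 - q(X(16, 17)) = -6020 - (137256 + (-16)² - 830*(-16)) = -6020 - (137256 + 256 + 13280) = -6020 - 1*150792 = -6020 - 150792 = -156812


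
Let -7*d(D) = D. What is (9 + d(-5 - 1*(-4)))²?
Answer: 4096/49 ≈ 83.592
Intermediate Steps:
d(D) = -D/7
(9 + d(-5 - 1*(-4)))² = (9 - (-5 - 1*(-4))/7)² = (9 - (-5 + 4)/7)² = (9 - ⅐*(-1))² = (9 + ⅐)² = (64/7)² = 4096/49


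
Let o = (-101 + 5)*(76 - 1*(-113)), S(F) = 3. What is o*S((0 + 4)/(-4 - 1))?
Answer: -54432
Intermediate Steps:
o = -18144 (o = -96*(76 + 113) = -96*189 = -18144)
o*S((0 + 4)/(-4 - 1)) = -18144*3 = -54432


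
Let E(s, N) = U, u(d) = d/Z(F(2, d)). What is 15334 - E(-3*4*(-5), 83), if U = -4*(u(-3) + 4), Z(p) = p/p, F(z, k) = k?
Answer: 15338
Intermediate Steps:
Z(p) = 1
u(d) = d (u(d) = d/1 = d*1 = d)
U = -4 (U = -4*(-3 + 4) = -4*1 = -4)
E(s, N) = -4
15334 - E(-3*4*(-5), 83) = 15334 - 1*(-4) = 15334 + 4 = 15338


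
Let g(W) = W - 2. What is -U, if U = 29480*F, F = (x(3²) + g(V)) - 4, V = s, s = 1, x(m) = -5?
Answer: 294800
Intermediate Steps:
V = 1
g(W) = -2 + W
F = -10 (F = (-5 + (-2 + 1)) - 4 = (-5 - 1) - 4 = -6 - 4 = -10)
U = -294800 (U = 29480*(-10) = -294800)
-U = -1*(-294800) = 294800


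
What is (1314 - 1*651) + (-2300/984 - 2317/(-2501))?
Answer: 9927805/15006 ≈ 661.59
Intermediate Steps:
(1314 - 1*651) + (-2300/984 - 2317/(-2501)) = (1314 - 651) + (-2300*1/984 - 2317*(-1/2501)) = 663 + (-575/246 + 2317/2501) = 663 - 21173/15006 = 9927805/15006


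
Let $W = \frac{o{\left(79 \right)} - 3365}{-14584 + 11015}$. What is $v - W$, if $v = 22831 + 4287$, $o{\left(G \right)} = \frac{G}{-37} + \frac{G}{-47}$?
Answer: $\frac{168301764567}{6206491} \approx 27117.0$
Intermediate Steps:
$o{\left(G \right)} = - \frac{84 G}{1739}$ ($o{\left(G \right)} = G \left(- \frac{1}{37}\right) + G \left(- \frac{1}{47}\right) = - \frac{G}{37} - \frac{G}{47} = - \frac{84 G}{1739}$)
$v = 27118$
$W = \frac{5858371}{6206491}$ ($W = \frac{\left(- \frac{84}{1739}\right) 79 - 3365}{-14584 + 11015} = \frac{- \frac{6636}{1739} - 3365}{-3569} = \left(- \frac{5858371}{1739}\right) \left(- \frac{1}{3569}\right) = \frac{5858371}{6206491} \approx 0.94391$)
$v - W = 27118 - \frac{5858371}{6206491} = \frac{168301764567}{6206491}$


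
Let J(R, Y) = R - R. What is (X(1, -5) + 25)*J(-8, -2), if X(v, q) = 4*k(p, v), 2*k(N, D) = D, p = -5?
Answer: 0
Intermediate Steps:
k(N, D) = D/2
J(R, Y) = 0
X(v, q) = 2*v (X(v, q) = 4*(v/2) = 2*v)
(X(1, -5) + 25)*J(-8, -2) = (2*1 + 25)*0 = (2 + 25)*0 = 27*0 = 0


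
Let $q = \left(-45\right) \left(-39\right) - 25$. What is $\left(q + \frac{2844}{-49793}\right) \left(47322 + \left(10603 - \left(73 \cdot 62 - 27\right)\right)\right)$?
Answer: $\frac{4602064671596}{49793} \approx 9.2424 \cdot 10^{7}$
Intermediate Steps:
$q = 1730$ ($q = 1755 - 25 = 1730$)
$\left(q + \frac{2844}{-49793}\right) \left(47322 + \left(10603 - \left(73 \cdot 62 - 27\right)\right)\right) = \left(1730 + \frac{2844}{-49793}\right) \left(47322 + \left(10603 - \left(73 \cdot 62 - 27\right)\right)\right) = \left(1730 + 2844 \left(- \frac{1}{49793}\right)\right) \left(47322 + \left(10603 - \left(4526 - 27\right)\right)\right) = \left(1730 - \frac{2844}{49793}\right) \left(47322 + \left(10603 - 4499\right)\right) = \frac{86139046 \left(47322 + \left(10603 - 4499\right)\right)}{49793} = \frac{86139046 \left(47322 + 6104\right)}{49793} = \frac{86139046}{49793} \cdot 53426 = \frac{4602064671596}{49793}$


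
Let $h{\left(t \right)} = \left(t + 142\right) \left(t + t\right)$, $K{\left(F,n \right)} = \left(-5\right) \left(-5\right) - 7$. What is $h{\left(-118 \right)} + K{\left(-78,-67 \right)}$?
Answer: $-5646$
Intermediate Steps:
$K{\left(F,n \right)} = 18$ ($K{\left(F,n \right)} = 25 - 7 = 18$)
$h{\left(t \right)} = 2 t \left(142 + t\right)$ ($h{\left(t \right)} = \left(142 + t\right) 2 t = 2 t \left(142 + t\right)$)
$h{\left(-118 \right)} + K{\left(-78,-67 \right)} = 2 \left(-118\right) \left(142 - 118\right) + 18 = 2 \left(-118\right) 24 + 18 = -5664 + 18 = -5646$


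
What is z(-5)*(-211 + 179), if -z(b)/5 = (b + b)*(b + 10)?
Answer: -8000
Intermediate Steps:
z(b) = -10*b*(10 + b) (z(b) = -5*(b + b)*(b + 10) = -5*2*b*(10 + b) = -10*b*(10 + b))
z(-5)*(-211 + 179) = (-10*(-5)*(10 - 5))*(-211 + 179) = -10*(-5)*5*(-32) = 250*(-32) = -8000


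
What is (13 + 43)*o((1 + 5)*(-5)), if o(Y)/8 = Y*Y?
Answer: 403200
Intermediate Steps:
o(Y) = 8*Y² (o(Y) = 8*(Y*Y) = 8*Y²)
(13 + 43)*o((1 + 5)*(-5)) = (13 + 43)*(8*((1 + 5)*(-5))²) = 56*(8*(6*(-5))²) = 56*(8*(-30)²) = 56*(8*900) = 56*7200 = 403200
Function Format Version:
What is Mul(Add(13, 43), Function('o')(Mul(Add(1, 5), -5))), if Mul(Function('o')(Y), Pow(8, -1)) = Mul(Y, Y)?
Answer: 403200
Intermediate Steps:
Function('o')(Y) = Mul(8, Pow(Y, 2)) (Function('o')(Y) = Mul(8, Mul(Y, Y)) = Mul(8, Pow(Y, 2)))
Mul(Add(13, 43), Function('o')(Mul(Add(1, 5), -5))) = Mul(Add(13, 43), Mul(8, Pow(Mul(Add(1, 5), -5), 2))) = Mul(56, Mul(8, Pow(Mul(6, -5), 2))) = Mul(56, Mul(8, Pow(-30, 2))) = Mul(56, Mul(8, 900)) = Mul(56, 7200) = 403200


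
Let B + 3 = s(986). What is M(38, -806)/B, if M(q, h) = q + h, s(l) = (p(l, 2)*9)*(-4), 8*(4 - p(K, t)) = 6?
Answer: 32/5 ≈ 6.4000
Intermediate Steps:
p(K, t) = 13/4 (p(K, t) = 4 - ⅛*6 = 4 - ¾ = 13/4)
s(l) = -117 (s(l) = ((13/4)*9)*(-4) = (117/4)*(-4) = -117)
M(q, h) = h + q
B = -120 (B = -3 - 117 = -120)
M(38, -806)/B = (-806 + 38)/(-120) = -768*(-1/120) = 32/5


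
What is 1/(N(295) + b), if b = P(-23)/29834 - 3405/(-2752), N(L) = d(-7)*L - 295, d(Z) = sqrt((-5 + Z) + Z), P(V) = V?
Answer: -495059793269314112/2931920380919906880449 - 497143601928171520*I*sqrt(19)/2931920380919906880449 ≈ -0.00016885 - 0.00073911*I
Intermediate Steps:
d(Z) = sqrt(-5 + 2*Z)
N(L) = -295 + I*L*sqrt(19) (N(L) = sqrt(-5 + 2*(-7))*L - 295 = sqrt(-5 - 14)*L - 295 = sqrt(-19)*L - 295 = (I*sqrt(19))*L - 295 = I*L*sqrt(19) - 295 = -295 + I*L*sqrt(19))
b = 50760737/41051584 (b = -23/29834 - 3405/(-2752) = -23*1/29834 - 3405*(-1/2752) = -23/29834 + 3405/2752 = 50760737/41051584 ≈ 1.2365)
1/(N(295) + b) = 1/((-295 + I*295*sqrt(19)) + 50760737/41051584) = 1/((-295 + 295*I*sqrt(19)) + 50760737/41051584) = 1/(-12059456543/41051584 + 295*I*sqrt(19))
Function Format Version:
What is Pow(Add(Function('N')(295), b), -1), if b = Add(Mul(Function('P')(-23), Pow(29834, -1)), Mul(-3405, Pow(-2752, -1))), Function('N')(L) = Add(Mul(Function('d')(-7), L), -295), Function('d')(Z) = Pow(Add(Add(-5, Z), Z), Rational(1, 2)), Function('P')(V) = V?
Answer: Add(Rational(-495059793269314112, 2931920380919906880449), Mul(Rational(-497143601928171520, 2931920380919906880449), I, Pow(19, Rational(1, 2)))) ≈ Add(-0.00016885, Mul(-0.00073911, I))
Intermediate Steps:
Function('d')(Z) = Pow(Add(-5, Mul(2, Z)), Rational(1, 2))
Function('N')(L) = Add(-295, Mul(I, L, Pow(19, Rational(1, 2)))) (Function('N')(L) = Add(Mul(Pow(Add(-5, Mul(2, -7)), Rational(1, 2)), L), -295) = Add(Mul(Pow(Add(-5, -14), Rational(1, 2)), L), -295) = Add(Mul(Pow(-19, Rational(1, 2)), L), -295) = Add(Mul(Mul(I, Pow(19, Rational(1, 2))), L), -295) = Add(Mul(I, L, Pow(19, Rational(1, 2))), -295) = Add(-295, Mul(I, L, Pow(19, Rational(1, 2)))))
b = Rational(50760737, 41051584) (b = Add(Mul(-23, Pow(29834, -1)), Mul(-3405, Pow(-2752, -1))) = Add(Mul(-23, Rational(1, 29834)), Mul(-3405, Rational(-1, 2752))) = Add(Rational(-23, 29834), Rational(3405, 2752)) = Rational(50760737, 41051584) ≈ 1.2365)
Pow(Add(Function('N')(295), b), -1) = Pow(Add(Add(-295, Mul(I, 295, Pow(19, Rational(1, 2)))), Rational(50760737, 41051584)), -1) = Pow(Add(Add(-295, Mul(295, I, Pow(19, Rational(1, 2)))), Rational(50760737, 41051584)), -1) = Pow(Add(Rational(-12059456543, 41051584), Mul(295, I, Pow(19, Rational(1, 2)))), -1)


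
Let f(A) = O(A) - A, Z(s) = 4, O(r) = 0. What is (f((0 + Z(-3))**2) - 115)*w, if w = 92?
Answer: -12052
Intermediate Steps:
f(A) = -A (f(A) = 0 - A = -A)
(f((0 + Z(-3))**2) - 115)*w = (-(0 + 4)**2 - 115)*92 = (-1*4**2 - 115)*92 = (-1*16 - 115)*92 = (-16 - 115)*92 = -131*92 = -12052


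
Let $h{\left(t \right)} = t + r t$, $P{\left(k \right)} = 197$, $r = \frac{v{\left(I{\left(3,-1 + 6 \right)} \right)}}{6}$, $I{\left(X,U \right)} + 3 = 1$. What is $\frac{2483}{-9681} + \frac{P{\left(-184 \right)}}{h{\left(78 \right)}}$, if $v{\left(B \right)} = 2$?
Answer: $\frac{1648925}{1006824} \approx 1.6377$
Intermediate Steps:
$I{\left(X,U \right)} = -2$ ($I{\left(X,U \right)} = -3 + 1 = -2$)
$r = \frac{1}{3}$ ($r = \frac{2}{6} = 2 \cdot \frac{1}{6} = \frac{1}{3} \approx 0.33333$)
$h{\left(t \right)} = \frac{4 t}{3}$ ($h{\left(t \right)} = t + \frac{t}{3} = \frac{4 t}{3}$)
$\frac{2483}{-9681} + \frac{P{\left(-184 \right)}}{h{\left(78 \right)}} = \frac{2483}{-9681} + \frac{197}{\frac{4}{3} \cdot 78} = 2483 \left(- \frac{1}{9681}\right) + \frac{197}{104} = - \frac{2483}{9681} + 197 \cdot \frac{1}{104} = - \frac{2483}{9681} + \frac{197}{104} = \frac{1648925}{1006824}$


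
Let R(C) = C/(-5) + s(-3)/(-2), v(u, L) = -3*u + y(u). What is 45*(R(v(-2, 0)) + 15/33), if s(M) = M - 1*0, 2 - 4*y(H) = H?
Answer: 549/22 ≈ 24.955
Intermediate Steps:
y(H) = ½ - H/4
v(u, L) = ½ - 13*u/4 (v(u, L) = -3*u + (½ - u/4) = ½ - 13*u/4)
s(M) = M (s(M) = M + 0 = M)
R(C) = 3/2 - C/5 (R(C) = C/(-5) - 3/(-2) = C*(-⅕) - 3*(-½) = -C/5 + 3/2 = 3/2 - C/5)
45*(R(v(-2, 0)) + 15/33) = 45*((3/2 - (½ - 13/4*(-2))/5) + 15/33) = 45*((3/2 - (½ + 13/2)/5) + 15*(1/33)) = 45*((3/2 - ⅕*7) + 5/11) = 45*((3/2 - 7/5) + 5/11) = 45*(⅒ + 5/11) = 45*(61/110) = 549/22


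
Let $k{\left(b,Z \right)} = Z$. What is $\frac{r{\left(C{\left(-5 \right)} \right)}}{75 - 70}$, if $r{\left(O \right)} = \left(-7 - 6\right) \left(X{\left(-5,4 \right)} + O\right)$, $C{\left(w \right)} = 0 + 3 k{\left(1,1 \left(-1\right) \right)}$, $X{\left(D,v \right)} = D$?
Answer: $\frac{104}{5} \approx 20.8$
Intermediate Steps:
$C{\left(w \right)} = -3$ ($C{\left(w \right)} = 0 + 3 \cdot 1 \left(-1\right) = 0 + 3 \left(-1\right) = 0 - 3 = -3$)
$r{\left(O \right)} = 65 - 13 O$ ($r{\left(O \right)} = \left(-7 - 6\right) \left(-5 + O\right) = - 13 \left(-5 + O\right) = 65 - 13 O$)
$\frac{r{\left(C{\left(-5 \right)} \right)}}{75 - 70} = \frac{65 - -39}{75 - 70} = \frac{65 + 39}{5} = \frac{1}{5} \cdot 104 = \frac{104}{5}$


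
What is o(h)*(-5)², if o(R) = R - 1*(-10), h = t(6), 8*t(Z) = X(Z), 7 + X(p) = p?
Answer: 1975/8 ≈ 246.88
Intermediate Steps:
X(p) = -7 + p
t(Z) = -7/8 + Z/8 (t(Z) = (-7 + Z)/8 = -7/8 + Z/8)
h = -⅛ (h = -7/8 + (⅛)*6 = -7/8 + ¾ = -⅛ ≈ -0.12500)
o(R) = 10 + R (o(R) = R + 10 = 10 + R)
o(h)*(-5)² = (10 - ⅛)*(-5)² = (79/8)*25 = 1975/8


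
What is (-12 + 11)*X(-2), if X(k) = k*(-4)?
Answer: -8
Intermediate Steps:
X(k) = -4*k
(-12 + 11)*X(-2) = (-12 + 11)*(-4*(-2)) = -1*8 = -8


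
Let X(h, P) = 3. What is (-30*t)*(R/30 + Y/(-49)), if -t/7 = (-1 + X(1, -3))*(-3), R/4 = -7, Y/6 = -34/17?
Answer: 6072/7 ≈ 867.43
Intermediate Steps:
Y = -12 (Y = 6*(-34/17) = 6*(-34*1/17) = 6*(-2) = -12)
R = -28 (R = 4*(-7) = -28)
t = 42 (t = -7*(-1 + 3)*(-3) = -14*(-3) = -7*(-6) = 42)
(-30*t)*(R/30 + Y/(-49)) = (-30*42)*(-28/30 - 12/(-49)) = -1260*(-28*1/30 - 12*(-1/49)) = -1260*(-14/15 + 12/49) = -1260*(-506/735) = 6072/7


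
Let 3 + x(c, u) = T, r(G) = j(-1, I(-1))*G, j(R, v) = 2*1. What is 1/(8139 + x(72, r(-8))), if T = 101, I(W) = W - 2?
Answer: 1/8237 ≈ 0.00012140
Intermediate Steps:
I(W) = -2 + W
j(R, v) = 2
r(G) = 2*G
x(c, u) = 98 (x(c, u) = -3 + 101 = 98)
1/(8139 + x(72, r(-8))) = 1/(8139 + 98) = 1/8237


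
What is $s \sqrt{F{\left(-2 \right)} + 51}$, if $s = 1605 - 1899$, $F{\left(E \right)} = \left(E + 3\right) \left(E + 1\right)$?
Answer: $- 1470 \sqrt{2} \approx -2078.9$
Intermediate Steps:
$F{\left(E \right)} = \left(1 + E\right) \left(3 + E\right)$ ($F{\left(E \right)} = \left(3 + E\right) \left(1 + E\right) = \left(1 + E\right) \left(3 + E\right)$)
$s = -294$ ($s = 1605 - 1899 = -294$)
$s \sqrt{F{\left(-2 \right)} + 51} = - 294 \sqrt{\left(3 + \left(-2\right)^{2} + 4 \left(-2\right)\right) + 51} = - 294 \sqrt{\left(3 + 4 - 8\right) + 51} = - 294 \sqrt{-1 + 51} = - 294 \sqrt{50} = - 294 \cdot 5 \sqrt{2} = - 1470 \sqrt{2}$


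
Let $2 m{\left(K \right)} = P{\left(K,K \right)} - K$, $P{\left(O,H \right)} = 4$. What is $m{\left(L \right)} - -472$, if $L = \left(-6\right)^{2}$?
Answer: $456$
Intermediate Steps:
$L = 36$
$m{\left(K \right)} = 2 - \frac{K}{2}$ ($m{\left(K \right)} = \frac{4 - K}{2} = 2 - \frac{K}{2}$)
$m{\left(L \right)} - -472 = \left(2 - 18\right) - -472 = \left(2 - 18\right) + 472 = -16 + 472 = 456$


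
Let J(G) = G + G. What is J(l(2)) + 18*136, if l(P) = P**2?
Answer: 2456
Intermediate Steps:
J(G) = 2*G
J(l(2)) + 18*136 = 2*2**2 + 18*136 = 2*4 + 2448 = 8 + 2448 = 2456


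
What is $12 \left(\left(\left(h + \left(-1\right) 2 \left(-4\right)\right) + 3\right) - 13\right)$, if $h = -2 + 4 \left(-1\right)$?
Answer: $-96$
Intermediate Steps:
$h = -6$ ($h = -2 - 4 = -6$)
$12 \left(\left(\left(h + \left(-1\right) 2 \left(-4\right)\right) + 3\right) - 13\right) = 12 \left(\left(\left(-6 + \left(-1\right) 2 \left(-4\right)\right) + 3\right) - 13\right) = 12 \left(\left(\left(-6 - -8\right) + 3\right) - 13\right) = 12 \left(\left(\left(-6 + 8\right) + 3\right) - 13\right) = 12 \left(\left(2 + 3\right) - 13\right) = 12 \left(5 - 13\right) = 12 \left(-8\right) = -96$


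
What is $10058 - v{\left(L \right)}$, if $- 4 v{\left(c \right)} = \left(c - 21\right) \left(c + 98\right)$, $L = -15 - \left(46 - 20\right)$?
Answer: $\frac{18349}{2} \approx 9174.5$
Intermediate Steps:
$L = -41$ ($L = -15 - \left(46 - 20\right) = -15 - 26 = -41$)
$v{\left(c \right)} = - \frac{\left(-21 + c\right) \left(98 + c\right)}{4}$ ($v{\left(c \right)} = - \frac{\left(c - 21\right) \left(c + 98\right)}{4} = - \frac{\left(-21 + c\right) \left(98 + c\right)}{4}$)
$10058 - v{\left(L \right)} = 10058 - \left(\frac{1029}{2} - - \frac{3157}{4} - \frac{\left(-41\right)^{2}}{4}\right) = 10058 - \left(\frac{1029}{2} + \frac{3157}{4} - \frac{1681}{4}\right) = 10058 - \frac{1767}{2} = \frac{18349}{2}$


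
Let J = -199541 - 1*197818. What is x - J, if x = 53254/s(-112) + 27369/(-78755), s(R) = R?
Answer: 1750365908471/4410280 ≈ 3.9688e+5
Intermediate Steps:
J = -397359 (J = -199541 - 197818 = -397359)
x = -2098542049/4410280 (x = 53254/(-112) + 27369/(-78755) = 53254*(-1/112) + 27369*(-1/78755) = -26627/56 - 27369/78755 = -2098542049/4410280 ≈ -475.83)
x - J = -2098542049/4410280 - 1*(-397359) = -2098542049/4410280 + 397359 = 1750365908471/4410280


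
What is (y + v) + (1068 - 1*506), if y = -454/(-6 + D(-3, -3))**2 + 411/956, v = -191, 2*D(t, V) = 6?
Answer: 2761759/8604 ≈ 320.99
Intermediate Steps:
D(t, V) = 3 (D(t, V) = (1/2)*6 = 3)
y = -430325/8604 (y = -454/(-6 + 3)**2 + 411/956 = -454/((-3)**2) + 411*(1/956) = -454/9 + 411/956 = -430325/8604 ≈ -50.015)
(y + v) + (1068 - 1*506) = (-430325/8604 - 191) + (1068 - 1*506) = -2073689/8604 + (1068 - 506) = -2073689/8604 + 562 = 2761759/8604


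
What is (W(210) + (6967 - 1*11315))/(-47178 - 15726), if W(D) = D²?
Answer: -4969/7863 ≈ -0.63195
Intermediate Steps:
(W(210) + (6967 - 1*11315))/(-47178 - 15726) = (210² + (6967 - 1*11315))/(-47178 - 15726) = (44100 + (6967 - 11315))/(-62904) = (44100 - 4348)*(-1/62904) = 39752*(-1/62904) = -4969/7863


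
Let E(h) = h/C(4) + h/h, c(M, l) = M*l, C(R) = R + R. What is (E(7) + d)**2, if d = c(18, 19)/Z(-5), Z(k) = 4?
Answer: 488601/64 ≈ 7634.4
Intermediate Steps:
C(R) = 2*R
E(h) = 1 + h/8 (E(h) = h/((2*4)) + h/h = h/8 + 1 = 1 + h/8)
d = 171/2 (d = (18*19)/4 = 342*(1/4) = 171/2 ≈ 85.500)
(E(7) + d)**2 = ((1 + (1/8)*7) + 171/2)**2 = ((1 + 7/8) + 171/2)**2 = (15/8 + 171/2)**2 = (699/8)**2 = 488601/64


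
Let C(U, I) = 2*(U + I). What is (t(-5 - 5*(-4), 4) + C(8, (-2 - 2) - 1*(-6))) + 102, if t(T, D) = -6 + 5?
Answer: 121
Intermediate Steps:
C(U, I) = 2*I + 2*U (C(U, I) = 2*(I + U) = 2*I + 2*U)
t(T, D) = -1
(t(-5 - 5*(-4), 4) + C(8, (-2 - 2) - 1*(-6))) + 102 = (-1 + (2*((-2 - 2) - 1*(-6)) + 2*8)) + 102 = (-1 + (2*(-4 + 6) + 16)) + 102 = (-1 + (2*2 + 16)) + 102 = (-1 + (4 + 16)) + 102 = (-1 + 20) + 102 = 19 + 102 = 121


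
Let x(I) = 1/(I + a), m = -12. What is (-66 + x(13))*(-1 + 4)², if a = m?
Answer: -585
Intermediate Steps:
a = -12
x(I) = 1/(-12 + I) (x(I) = 1/(I - 12) = 1/(-12 + I))
(-66 + x(13))*(-1 + 4)² = (-66 + 1/(-12 + 13))*(-1 + 4)² = (-66 + 1/1)*3² = (-66 + 1)*9 = -65*9 = -585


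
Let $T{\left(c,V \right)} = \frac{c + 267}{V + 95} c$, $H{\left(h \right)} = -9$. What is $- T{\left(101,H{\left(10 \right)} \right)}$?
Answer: $- \frac{18584}{43} \approx -432.19$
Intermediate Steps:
$T{\left(c,V \right)} = \frac{c \left(267 + c\right)}{95 + V}$ ($T{\left(c,V \right)} = \frac{267 + c}{95 + V} c = \frac{c \left(267 + c\right)}{95 + V}$)
$- T{\left(101,H{\left(10 \right)} \right)} = - \frac{101 \left(267 + 101\right)}{95 - 9} = - \frac{101 \cdot 368}{86} = \left(-1\right) \frac{18584}{43} = - \frac{18584}{43}$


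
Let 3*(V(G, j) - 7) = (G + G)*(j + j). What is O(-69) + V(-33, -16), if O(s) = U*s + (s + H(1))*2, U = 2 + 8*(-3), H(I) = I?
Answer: 2093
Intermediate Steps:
U = -22 (U = 2 - 24 = -22)
V(G, j) = 7 + 4*G*j/3 (V(G, j) = 7 + ((G + G)*(j + j))/3 = 7 + ((2*G)*(2*j))/3 = 7 + (4*G*j)/3 = 7 + 4*G*j/3)
O(s) = 2 - 20*s (O(s) = -22*s + (s + 1)*2 = -22*s + (1 + s)*2 = -22*s + (2 + 2*s) = 2 - 20*s)
O(-69) + V(-33, -16) = (2 - 20*(-69)) + (7 + (4/3)*(-33)*(-16)) = (2 + 1380) + (7 + 704) = 1382 + 711 = 2093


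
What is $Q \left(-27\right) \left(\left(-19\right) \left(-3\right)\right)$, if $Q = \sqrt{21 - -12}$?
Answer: $- 1539 \sqrt{33} \approx -8840.9$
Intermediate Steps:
$Q = \sqrt{33}$ ($Q = \sqrt{21 + 12} = \sqrt{33} \approx 5.7446$)
$Q \left(-27\right) \left(\left(-19\right) \left(-3\right)\right) = \sqrt{33} \left(-27\right) \left(\left(-19\right) \left(-3\right)\right) = - 27 \sqrt{33} \cdot 57 = - 1539 \sqrt{33}$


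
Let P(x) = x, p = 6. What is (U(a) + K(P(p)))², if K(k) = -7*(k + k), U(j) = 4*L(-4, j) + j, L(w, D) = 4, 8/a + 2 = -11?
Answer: 795664/169 ≈ 4708.1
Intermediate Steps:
a = -8/13 (a = 8/(-2 - 11) = 8/(-13) = 8*(-1/13) = -8/13 ≈ -0.61539)
U(j) = 16 + j (U(j) = 4*4 + j = 16 + j)
K(k) = -14*k
(U(a) + K(P(p)))² = ((16 - 8/13) - 14*6)² = (200/13 - 84)² = (-892/13)² = 795664/169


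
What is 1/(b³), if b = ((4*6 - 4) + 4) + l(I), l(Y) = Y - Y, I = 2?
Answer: 1/13824 ≈ 7.2338e-5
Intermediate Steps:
l(Y) = 0
b = 24 (b = ((4*6 - 4) + 4) + 0 = ((24 - 4) + 4) + 0 = (20 + 4) + 0 = 24 + 0 = 24)
1/(b³) = 1/(24³) = 1/13824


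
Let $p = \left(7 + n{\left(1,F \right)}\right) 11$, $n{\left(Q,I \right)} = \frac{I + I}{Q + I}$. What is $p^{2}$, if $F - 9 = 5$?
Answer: $\frac{2140369}{225} \approx 9512.8$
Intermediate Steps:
$F = 14$ ($F = 9 + 5 = 14$)
$n{\left(Q,I \right)} = \frac{2 I}{I + Q}$
$p = \frac{1463}{15}$ ($p = \left(7 + 2 \cdot 14 \frac{1}{14 + 1}\right) 11 = \left(7 + 2 \cdot 14 \cdot \frac{1}{15}\right) 11 = \left(7 + \frac{28}{15}\right) 11 = \frac{133}{15} \cdot 11 = \frac{1463}{15} \approx 97.533$)
$p^{2} = \left(\frac{1463}{15}\right)^{2} = \frac{2140369}{225}$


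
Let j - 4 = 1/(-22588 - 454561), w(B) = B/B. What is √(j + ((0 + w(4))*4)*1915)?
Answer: √1744871832615315/477149 ≈ 87.544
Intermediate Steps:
w(B) = 1
j = 1908595/477149 (j = 4 + 1/(-22588 - 454561) = 4 + 1/(-477149) = 4 - 1/477149 = 1908595/477149 ≈ 4.0000)
√(j + ((0 + w(4))*4)*1915) = √(1908595/477149 + ((0 + 1)*4)*1915) = √(1908595/477149 + (1*4)*1915) = √(1908595/477149 + 4*1915) = √(1908595/477149 + 7660) = √(3656869935/477149) = √1744871832615315/477149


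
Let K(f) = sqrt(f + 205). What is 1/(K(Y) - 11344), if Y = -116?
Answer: -11344/128686247 - sqrt(89)/128686247 ≈ -8.8226e-5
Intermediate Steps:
K(f) = sqrt(205 + f)
1/(K(Y) - 11344) = 1/(sqrt(205 - 116) - 11344) = 1/(sqrt(89) - 11344) = 1/(-11344 + sqrt(89))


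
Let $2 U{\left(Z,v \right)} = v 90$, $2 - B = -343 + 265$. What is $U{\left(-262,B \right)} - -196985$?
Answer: $200585$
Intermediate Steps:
$B = 80$ ($B = 2 - \left(-343 + 265\right) = 2 - -78 = 2 + 78 = 80$)
$U{\left(Z,v \right)} = 45 v$ ($U{\left(Z,v \right)} = \frac{v 90}{2} = \frac{90 v}{2} = 45 v$)
$U{\left(-262,B \right)} - -196985 = 45 \cdot 80 - -196985 = 3600 + 196985 = 200585$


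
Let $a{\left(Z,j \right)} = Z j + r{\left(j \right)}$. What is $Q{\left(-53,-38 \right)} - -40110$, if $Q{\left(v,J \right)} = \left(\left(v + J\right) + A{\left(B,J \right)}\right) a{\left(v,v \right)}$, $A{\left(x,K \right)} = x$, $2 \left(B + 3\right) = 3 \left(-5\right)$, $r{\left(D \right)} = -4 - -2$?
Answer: $- \frac{489601}{2} \approx -2.448 \cdot 10^{5}$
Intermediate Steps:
$r{\left(D \right)} = -2$ ($r{\left(D \right)} = -4 + 2 = -2$)
$a{\left(Z,j \right)} = -2 + Z j$ ($a{\left(Z,j \right)} = Z j - 2 = -2 + Z j$)
$B = - \frac{21}{2}$ ($B = -3 + \frac{3 \left(-5\right)}{2} = -3 + \frac{1}{2} \left(-15\right) = -3 - \frac{15}{2} = - \frac{21}{2} \approx -10.5$)
$Q{\left(v,J \right)} = \left(-2 + v^{2}\right) \left(- \frac{21}{2} + J + v\right)$ ($Q{\left(v,J \right)} = \left(\left(v + J\right) - \frac{21}{2}\right) \left(-2 + v v\right) = \left(\left(J + v\right) - \frac{21}{2}\right) \left(-2 + v^{2}\right) = \left(- \frac{21}{2} + J + v\right) \left(-2 + v^{2}\right) = \left(-2 + v^{2}\right) \left(- \frac{21}{2} + J + v\right)$)
$Q{\left(-53,-38 \right)} - -40110 = \frac{\left(-2 + \left(-53\right)^{2}\right) \left(-21 + 2 \left(-38\right) + 2 \left(-53\right)\right)}{2} - -40110 = \frac{\left(-2 + 2809\right) \left(-21 - 76 - 106\right)}{2} + 40110 = \frac{1}{2} \cdot 2807 \left(-203\right) + 40110 = - \frac{569821}{2} + 40110 = - \frac{489601}{2}$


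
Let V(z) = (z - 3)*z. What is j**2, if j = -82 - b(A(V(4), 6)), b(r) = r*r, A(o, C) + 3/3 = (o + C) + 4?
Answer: 63001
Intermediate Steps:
V(z) = z*(-3 + z) (V(z) = (-3 + z)*z = z*(-3 + z))
A(o, C) = 3 + C + o (A(o, C) = -1 + ((o + C) + 4) = -1 + ((C + o) + 4) = -1 + (4 + C + o) = 3 + C + o)
b(r) = r**2
j = -251 (j = -82 - (3 + 6 + 4*(-3 + 4))**2 = -82 - (3 + 6 + 4*1)**2 = -82 - (3 + 6 + 4)**2 = -82 - 1*13**2 = -82 - 1*169 = -82 - 169 = -251)
j**2 = (-251)**2 = 63001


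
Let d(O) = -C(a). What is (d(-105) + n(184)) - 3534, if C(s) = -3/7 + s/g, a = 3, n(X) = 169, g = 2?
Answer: -47125/14 ≈ -3366.1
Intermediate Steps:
C(s) = -3/7 + s/2
d(O) = -15/14 (d(O) = -(-3/7 + (1/2)*3) = -(-3/7 + 3/2) = -1*15/14 = -15/14)
(d(-105) + n(184)) - 3534 = (-15/14 + 169) - 3534 = 2351/14 - 3534 = -47125/14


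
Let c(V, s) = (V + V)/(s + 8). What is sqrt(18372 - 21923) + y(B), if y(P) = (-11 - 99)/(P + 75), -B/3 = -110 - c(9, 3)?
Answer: -1210/4509 + I*sqrt(3551) ≈ -0.26835 + 59.59*I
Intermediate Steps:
c(V, s) = 2*V/(8 + s) (c(V, s) = (2*V)/(8 + s) = 2*V/(8 + s))
B = 3684/11 (B = -3*(-110 - 2*9/(8 + 3)) = -3*(-110 - 2*9/11) = -3*(-110 - 1*18/11) = -3*(-110 - 18/11) = -3*(-1228/11) = 3684/11 ≈ 334.91)
y(P) = -110/(75 + P)
sqrt(18372 - 21923) + y(B) = sqrt(18372 - 21923) - 110/(75 + 3684/11) = sqrt(-3551) - 110/4509/11 = I*sqrt(3551) - 110*11/4509 = I*sqrt(3551) - 1210/4509 = -1210/4509 + I*sqrt(3551)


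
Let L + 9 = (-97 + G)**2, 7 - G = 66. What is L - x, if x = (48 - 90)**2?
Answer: 22563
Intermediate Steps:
G = -59 (G = 7 - 1*66 = 7 - 66 = -59)
L = 24327 (L = -9 + (-97 - 59)**2 = -9 + (-156)**2 = -9 + 24336 = 24327)
x = 1764 (x = (-42)**2 = 1764)
L - x = 24327 - 1*1764 = 24327 - 1764 = 22563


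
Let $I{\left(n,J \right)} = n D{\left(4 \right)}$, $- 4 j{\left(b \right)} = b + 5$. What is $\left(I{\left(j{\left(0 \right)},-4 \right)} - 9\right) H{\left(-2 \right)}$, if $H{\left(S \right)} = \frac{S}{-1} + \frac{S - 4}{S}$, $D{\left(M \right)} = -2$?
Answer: $- \frac{65}{2} \approx -32.5$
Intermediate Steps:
$H{\left(S \right)} = - S + \frac{-4 + S}{S}$ ($H{\left(S \right)} = S \left(-1\right) + \frac{-4 + S}{S} = - S + \frac{-4 + S}{S}$)
$j{\left(b \right)} = - \frac{5}{4} - \frac{b}{4}$ ($j{\left(b \right)} = - \frac{b + 5}{4} = - \frac{5 + b}{4} = - \frac{5}{4} - \frac{b}{4}$)
$I{\left(n,J \right)} = - 2 n$ ($I{\left(n,J \right)} = n \left(-2\right) = - 2 n$)
$\left(I{\left(j{\left(0 \right)},-4 \right)} - 9\right) H{\left(-2 \right)} = \left(- 2 \left(- \frac{5}{4} - 0\right) - 9\right) \left(1 - -2 - \frac{4}{-2}\right) = \left(- 2 \left(- \frac{5}{4} + 0\right) - 9\right) \left(1 + 2 - -2\right) = \left(\left(-2\right) \left(- \frac{5}{4}\right) - 9\right) \left(1 + 2 + 2\right) = \left(\frac{5}{2} - 9\right) 5 = \left(- \frac{13}{2}\right) 5 = - \frac{65}{2}$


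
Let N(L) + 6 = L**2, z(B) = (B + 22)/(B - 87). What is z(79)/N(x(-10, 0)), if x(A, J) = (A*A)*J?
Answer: 101/48 ≈ 2.1042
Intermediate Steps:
x(A, J) = J*A**2 (x(A, J) = A**2*J = J*A**2)
z(B) = (22 + B)/(-87 + B)
N(L) = -6 + L**2
z(79)/N(x(-10, 0)) = ((22 + 79)/(-87 + 79))/(-6 + (0*(-10)**2)**2) = (101/(-8))/(-6 + (0*100)**2) = (-1/8*101)/(-6 + 0**2) = -101/(8*(-6 + 0)) = -101/8/(-6) = -101/8*(-1/6) = 101/48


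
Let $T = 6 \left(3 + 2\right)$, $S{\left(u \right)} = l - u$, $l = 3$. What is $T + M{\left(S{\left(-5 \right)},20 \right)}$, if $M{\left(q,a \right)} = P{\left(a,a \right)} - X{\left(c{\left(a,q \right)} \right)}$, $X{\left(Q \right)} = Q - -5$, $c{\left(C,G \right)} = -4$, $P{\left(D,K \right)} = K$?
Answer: $49$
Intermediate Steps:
$S{\left(u \right)} = 3 - u$
$X{\left(Q \right)} = 5 + Q$ ($X{\left(Q \right)} = Q + 5 = 5 + Q$)
$T = 30$ ($T = 6 \cdot 5 = 30$)
$M{\left(q,a \right)} = -1 + a$ ($M{\left(q,a \right)} = a - \left(5 - 4\right) = a - 1 = -1 + a$)
$T + M{\left(S{\left(-5 \right)},20 \right)} = 30 + \left(-1 + 20\right) = 30 + 19 = 49$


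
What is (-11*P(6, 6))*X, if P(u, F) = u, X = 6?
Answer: -396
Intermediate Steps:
(-11*P(6, 6))*X = -11*6*6 = -66*6 = -396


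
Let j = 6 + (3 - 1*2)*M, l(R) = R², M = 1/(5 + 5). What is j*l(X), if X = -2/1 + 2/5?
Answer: 1952/125 ≈ 15.616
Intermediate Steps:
M = ⅒ (M = 1/10 = ⅒ ≈ 0.10000)
X = -8/5 (X = -2*1 + 2*(⅕) = -2 + ⅖ = -8/5 ≈ -1.6000)
j = 61/10 (j = 6 + (3 - 1*2)*(⅒) = 6 + (3 - 2)*(⅒) = 6 + 1*(⅒) = 6 + ⅒ = 61/10 ≈ 6.1000)
j*l(X) = 61*(-8/5)²/10 = (61/10)*(64/25) = 1952/125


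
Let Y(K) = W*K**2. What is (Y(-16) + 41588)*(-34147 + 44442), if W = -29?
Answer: 351718380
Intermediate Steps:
Y(K) = -29*K**2
(Y(-16) + 41588)*(-34147 + 44442) = (-29*(-16)**2 + 41588)*(-34147 + 44442) = (-29*256 + 41588)*10295 = (-7424 + 41588)*10295 = 34164*10295 = 351718380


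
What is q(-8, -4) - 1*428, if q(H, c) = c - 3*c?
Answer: -420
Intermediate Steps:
q(H, c) = -2*c
q(-8, -4) - 1*428 = -2*(-4) - 1*428 = 8 - 428 = -420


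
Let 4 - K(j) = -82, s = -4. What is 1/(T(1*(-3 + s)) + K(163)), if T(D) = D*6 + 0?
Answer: 1/44 ≈ 0.022727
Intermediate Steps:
T(D) = 6*D (T(D) = 6*D + 0 = 6*D)
K(j) = 86 (K(j) = 4 - 1*(-82) = 4 + 82 = 86)
1/(T(1*(-3 + s)) + K(163)) = 1/(6*(1*(-3 - 4)) + 86) = 1/(6*(1*(-7)) + 86) = 1/(6*(-7) + 86) = 1/(-42 + 86) = 1/44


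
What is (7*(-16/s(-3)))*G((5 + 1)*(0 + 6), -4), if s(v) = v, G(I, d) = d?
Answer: -448/3 ≈ -149.33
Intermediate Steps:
(7*(-16/s(-3)))*G((5 + 1)*(0 + 6), -4) = (7*(-16/(-3)))*(-4) = (7*(-16*(-⅓)))*(-4) = (7*(16/3))*(-4) = (112/3)*(-4) = -448/3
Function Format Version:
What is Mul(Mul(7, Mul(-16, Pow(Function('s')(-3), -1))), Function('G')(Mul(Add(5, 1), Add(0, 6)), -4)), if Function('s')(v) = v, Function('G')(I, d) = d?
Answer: Rational(-448, 3) ≈ -149.33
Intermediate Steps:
Mul(Mul(7, Mul(-16, Pow(Function('s')(-3), -1))), Function('G')(Mul(Add(5, 1), Add(0, 6)), -4)) = Mul(Mul(7, Mul(-16, Pow(-3, -1))), -4) = Mul(Mul(7, Mul(-16, Rational(-1, 3))), -4) = Mul(Mul(7, Rational(16, 3)), -4) = Mul(Rational(112, 3), -4) = Rational(-448, 3)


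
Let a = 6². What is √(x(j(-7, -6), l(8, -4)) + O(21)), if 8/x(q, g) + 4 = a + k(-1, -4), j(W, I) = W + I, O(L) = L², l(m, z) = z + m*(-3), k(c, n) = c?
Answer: √424049/31 ≈ 21.006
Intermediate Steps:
a = 36
l(m, z) = z - 3*m
j(W, I) = I + W
x(q, g) = 8/31 (x(q, g) = 8/(-4 + (36 - 1)) = 8/(-4 + 35) = 8/31)
√(x(j(-7, -6), l(8, -4)) + O(21)) = √(8/31 + 21²) = √(8/31 + 441) = √(13679/31) = √424049/31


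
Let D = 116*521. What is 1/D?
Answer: 1/60436 ≈ 1.6546e-5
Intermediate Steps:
D = 60436
1/D = 1/60436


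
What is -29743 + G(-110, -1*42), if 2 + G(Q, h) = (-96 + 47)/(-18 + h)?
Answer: -1784651/60 ≈ -29744.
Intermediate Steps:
G(Q, h) = -2 - 49/(-18 + h) (G(Q, h) = -2 + (-96 + 47)/(-18 + h) = -2 - 49/(-18 + h))
-29743 + G(-110, -1*42) = -29743 + (-13 - (-2)*42)/(-18 - 1*42) = -29743 + (-13 - 2*(-42))/(-18 - 42) = -29743 + (-13 + 84)/(-60) = -29743 - 1/60*71 = -29743 - 71/60 = -1784651/60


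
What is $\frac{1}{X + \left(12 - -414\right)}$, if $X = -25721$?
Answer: $- \frac{1}{25295} \approx -3.9533 \cdot 10^{-5}$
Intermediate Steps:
$\frac{1}{X + \left(12 - -414\right)} = \frac{1}{-25721 + \left(12 - -414\right)} = \frac{1}{-25721 + \left(12 + 414\right)} = \frac{1}{-25721 + 426} = \frac{1}{-25295} = - \frac{1}{25295}$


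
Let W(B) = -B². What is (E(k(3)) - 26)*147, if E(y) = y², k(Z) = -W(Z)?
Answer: 8085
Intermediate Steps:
k(Z) = Z² (k(Z) = -(-1)*Z² = Z²)
(E(k(3)) - 26)*147 = ((3²)² - 26)*147 = (9² - 26)*147 = (81 - 26)*147 = 55*147 = 8085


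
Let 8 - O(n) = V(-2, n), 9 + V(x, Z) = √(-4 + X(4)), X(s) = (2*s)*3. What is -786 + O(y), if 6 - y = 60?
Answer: -769 - 2*√5 ≈ -773.47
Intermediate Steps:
y = -54 (y = 6 - 1*60 = 6 - 60 = -54)
X(s) = 6*s
V(x, Z) = -9 + 2*√5 (V(x, Z) = -9 + √(-4 + 6*4) = -9 + √(-4 + 24) = -9 + √20 = -9 + 2*√5)
O(n) = 17 - 2*√5 (O(n) = 8 - (-9 + 2*√5) = 8 + (9 - 2*√5) = 17 - 2*√5)
-786 + O(y) = -786 + (17 - 2*√5) = -769 - 2*√5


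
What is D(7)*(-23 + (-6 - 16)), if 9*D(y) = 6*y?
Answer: -210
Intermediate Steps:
D(y) = 2*y/3 (D(y) = (6*y)/9 = 2*y/3)
D(7)*(-23 + (-6 - 16)) = ((⅔)*7)*(-23 + (-6 - 16)) = 14*(-23 - 22)/3 = (14/3)*(-45) = -210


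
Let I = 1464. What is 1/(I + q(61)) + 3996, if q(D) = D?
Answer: 6093901/1525 ≈ 3996.0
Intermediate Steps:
1/(I + q(61)) + 3996 = 1/(1464 + 61) + 3996 = 1/1525 + 3996 = 6093901/1525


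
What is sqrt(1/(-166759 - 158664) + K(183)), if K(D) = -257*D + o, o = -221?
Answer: I*sqrt(5003992892478531)/325423 ≈ 217.38*I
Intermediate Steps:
K(D) = -221 - 257*D (K(D) = -257*D - 221 = -221 - 257*D)
sqrt(1/(-166759 - 158664) + K(183)) = sqrt(1/(-166759 - 158664) + (-221 - 257*183)) = sqrt(1/(-325423) + (-221 - 47031)) = sqrt(-1/325423 - 47252) = sqrt(-15376887597/325423) = I*sqrt(5003992892478531)/325423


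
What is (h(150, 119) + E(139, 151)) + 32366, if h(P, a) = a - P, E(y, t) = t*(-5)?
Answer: 31580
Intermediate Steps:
E(y, t) = -5*t
(h(150, 119) + E(139, 151)) + 32366 = ((119 - 1*150) - 5*151) + 32366 = ((119 - 150) - 755) + 32366 = (-31 - 755) + 32366 = -786 + 32366 = 31580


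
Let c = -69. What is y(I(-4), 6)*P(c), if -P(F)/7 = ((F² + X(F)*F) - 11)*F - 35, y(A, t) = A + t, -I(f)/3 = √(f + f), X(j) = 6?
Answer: 12567198 - 12567198*I*√2 ≈ 1.2567e+7 - 1.7773e+7*I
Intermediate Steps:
I(f) = -3*√2*√f (I(f) = -3*√(f + f) = -3*√2*√f)
P(F) = 245 - 7*F*(-11 + F² + 6*F) (P(F) = -7*(((F² + 6*F) - 11)*F - 35) = -7*((-11 + F² + 6*F)*F - 35) = -7*(F*(-11 + F² + 6*F) - 35) = -7*(-35 + F*(-11 + F² + 6*F)) = 245 - 7*F*(-11 + F² + 6*F))
y(I(-4), 6)*P(c) = (-3*√2*√(-4) + 6)*(245 - 42*(-69)² - 7*(-69)³ + 77*(-69)) = (-3*√2*2*I + 6)*(245 - 42*4761 - 7*(-328509) - 5313) = (-6*I*√2 + 6)*(245 - 199962 + 2299563 - 5313) = (6 - 6*I*√2)*2094533 = 12567198 - 12567198*I*√2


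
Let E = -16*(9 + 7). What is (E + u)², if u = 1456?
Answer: 1440000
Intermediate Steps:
E = -256 (E = -16*16 = -256)
(E + u)² = (-256 + 1456)² = 1200² = 1440000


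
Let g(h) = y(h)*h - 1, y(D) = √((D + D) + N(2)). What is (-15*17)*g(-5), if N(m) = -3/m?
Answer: 255 + 1275*I*√46/2 ≈ 255.0 + 4323.7*I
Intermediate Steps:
y(D) = √(-3/2 + 2*D) (y(D) = √((D + D) - 3/2) = √(2*D - 3*½) = √(2*D - 3/2) = √(-3/2 + 2*D))
g(h) = -1 + h*√(-6 + 8*h)/2 (g(h) = (√(-6 + 8*h)/2)*h - 1 = h*√(-6 + 8*h)/2 - 1 = -1 + h*√(-6 + 8*h)/2)
(-15*17)*g(-5) = (-15*17)*(-1 + (½)*(-5)*√(-6 + 8*(-5))) = -255*(-1 + (½)*(-5)*√(-6 - 40)) = -255*(-1 + (½)*(-5)*√(-46)) = -255*(-1 + (½)*(-5)*(I*√46)) = -255*(-1 - 5*I*√46/2) = 255 + 1275*I*√46/2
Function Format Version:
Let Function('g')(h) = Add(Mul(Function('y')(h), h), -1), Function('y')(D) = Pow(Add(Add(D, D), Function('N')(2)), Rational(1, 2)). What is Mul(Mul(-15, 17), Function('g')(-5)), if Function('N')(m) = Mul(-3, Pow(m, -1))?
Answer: Add(255, Mul(Rational(1275, 2), I, Pow(46, Rational(1, 2)))) ≈ Add(255.00, Mul(4323.7, I))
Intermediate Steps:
Function('y')(D) = Pow(Add(Rational(-3, 2), Mul(2, D)), Rational(1, 2)) (Function('y')(D) = Pow(Add(Add(D, D), Mul(-3, Pow(2, -1))), Rational(1, 2)) = Pow(Add(Mul(2, D), Mul(-3, Rational(1, 2))), Rational(1, 2)) = Pow(Add(Mul(2, D), Rational(-3, 2)), Rational(1, 2)) = Pow(Add(Rational(-3, 2), Mul(2, D)), Rational(1, 2)))
Function('g')(h) = Add(-1, Mul(Rational(1, 2), h, Pow(Add(-6, Mul(8, h)), Rational(1, 2)))) (Function('g')(h) = Add(Mul(Mul(Rational(1, 2), Pow(Add(-6, Mul(8, h)), Rational(1, 2))), h), -1) = Add(Mul(Rational(1, 2), h, Pow(Add(-6, Mul(8, h)), Rational(1, 2))), -1) = Add(-1, Mul(Rational(1, 2), h, Pow(Add(-6, Mul(8, h)), Rational(1, 2)))))
Mul(Mul(-15, 17), Function('g')(-5)) = Mul(Mul(-15, 17), Add(-1, Mul(Rational(1, 2), -5, Pow(Add(-6, Mul(8, -5)), Rational(1, 2))))) = Mul(-255, Add(-1, Mul(Rational(1, 2), -5, Pow(Add(-6, -40), Rational(1, 2))))) = Mul(-255, Add(-1, Mul(Rational(1, 2), -5, Pow(-46, Rational(1, 2))))) = Mul(-255, Add(-1, Mul(Rational(1, 2), -5, Mul(I, Pow(46, Rational(1, 2)))))) = Mul(-255, Add(-1, Mul(Rational(-5, 2), I, Pow(46, Rational(1, 2))))) = Add(255, Mul(Rational(1275, 2), I, Pow(46, Rational(1, 2))))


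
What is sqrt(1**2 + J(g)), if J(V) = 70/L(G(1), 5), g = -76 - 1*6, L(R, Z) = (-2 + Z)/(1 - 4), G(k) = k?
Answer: I*sqrt(69) ≈ 8.3066*I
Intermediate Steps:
L(R, Z) = 2/3 - Z/3 (L(R, Z) = (-2 + Z)/(-3) = (-2 + Z)*(-1/3) = 2/3 - Z/3)
g = -82 (g = -76 - 6 = -82)
J(V) = -70 (J(V) = 70/(2/3 - 1/3*5) = 70/(2/3 - 5/3) = 70/(-1) = 70*(-1) = -70)
sqrt(1**2 + J(g)) = sqrt(1**2 - 70) = sqrt(1 - 70) = sqrt(-69) = I*sqrt(69)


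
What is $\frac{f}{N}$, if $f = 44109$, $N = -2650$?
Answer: $- \frac{44109}{2650} \approx -16.645$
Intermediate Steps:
$\frac{f}{N} = \frac{44109}{-2650} = 44109 \left(- \frac{1}{2650}\right) = - \frac{44109}{2650}$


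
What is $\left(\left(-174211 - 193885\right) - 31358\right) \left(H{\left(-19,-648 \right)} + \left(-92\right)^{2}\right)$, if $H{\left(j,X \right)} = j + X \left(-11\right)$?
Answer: $-6220697142$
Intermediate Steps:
$H{\left(j,X \right)} = j - 11 X$
$\left(\left(-174211 - 193885\right) - 31358\right) \left(H{\left(-19,-648 \right)} + \left(-92\right)^{2}\right) = \left(\left(-174211 - 193885\right) - 31358\right) \left(\left(-19 - -7128\right) + \left(-92\right)^{2}\right) = \left(\left(-174211 - 193885\right) - 31358\right) \left(\left(-19 + 7128\right) + 8464\right) = \left(-368096 - 31358\right) \left(7109 + 8464\right) = \left(-399454\right) 15573 = -6220697142$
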